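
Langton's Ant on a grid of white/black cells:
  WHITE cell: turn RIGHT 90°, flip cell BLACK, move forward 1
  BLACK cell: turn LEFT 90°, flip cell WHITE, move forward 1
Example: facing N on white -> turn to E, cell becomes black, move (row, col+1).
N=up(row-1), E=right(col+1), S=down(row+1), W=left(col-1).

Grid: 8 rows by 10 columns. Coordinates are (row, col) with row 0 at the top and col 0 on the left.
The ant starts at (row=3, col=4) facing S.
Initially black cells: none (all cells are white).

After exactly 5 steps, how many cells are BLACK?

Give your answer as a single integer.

Step 1: on WHITE (3,4): turn R to W, flip to black, move to (3,3). |black|=1
Step 2: on WHITE (3,3): turn R to N, flip to black, move to (2,3). |black|=2
Step 3: on WHITE (2,3): turn R to E, flip to black, move to (2,4). |black|=3
Step 4: on WHITE (2,4): turn R to S, flip to black, move to (3,4). |black|=4
Step 5: on BLACK (3,4): turn L to E, flip to white, move to (3,5). |black|=3

Answer: 3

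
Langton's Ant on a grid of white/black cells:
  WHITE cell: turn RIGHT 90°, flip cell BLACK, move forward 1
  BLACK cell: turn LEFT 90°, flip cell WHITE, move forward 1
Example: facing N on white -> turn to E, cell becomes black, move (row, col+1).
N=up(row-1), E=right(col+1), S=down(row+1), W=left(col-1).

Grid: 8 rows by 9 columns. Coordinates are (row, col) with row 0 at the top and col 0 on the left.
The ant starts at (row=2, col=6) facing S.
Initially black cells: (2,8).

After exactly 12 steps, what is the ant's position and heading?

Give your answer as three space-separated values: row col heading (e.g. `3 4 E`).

Step 1: on WHITE (2,6): turn R to W, flip to black, move to (2,5). |black|=2
Step 2: on WHITE (2,5): turn R to N, flip to black, move to (1,5). |black|=3
Step 3: on WHITE (1,5): turn R to E, flip to black, move to (1,6). |black|=4
Step 4: on WHITE (1,6): turn R to S, flip to black, move to (2,6). |black|=5
Step 5: on BLACK (2,6): turn L to E, flip to white, move to (2,7). |black|=4
Step 6: on WHITE (2,7): turn R to S, flip to black, move to (3,7). |black|=5
Step 7: on WHITE (3,7): turn R to W, flip to black, move to (3,6). |black|=6
Step 8: on WHITE (3,6): turn R to N, flip to black, move to (2,6). |black|=7
Step 9: on WHITE (2,6): turn R to E, flip to black, move to (2,7). |black|=8
Step 10: on BLACK (2,7): turn L to N, flip to white, move to (1,7). |black|=7
Step 11: on WHITE (1,7): turn R to E, flip to black, move to (1,8). |black|=8
Step 12: on WHITE (1,8): turn R to S, flip to black, move to (2,8). |black|=9

Answer: 2 8 S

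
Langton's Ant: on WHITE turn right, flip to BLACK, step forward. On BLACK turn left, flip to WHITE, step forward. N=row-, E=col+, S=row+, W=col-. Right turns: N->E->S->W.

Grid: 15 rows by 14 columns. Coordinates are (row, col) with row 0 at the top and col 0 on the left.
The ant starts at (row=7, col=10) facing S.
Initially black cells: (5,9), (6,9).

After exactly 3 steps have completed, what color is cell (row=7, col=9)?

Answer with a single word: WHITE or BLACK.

Answer: BLACK

Derivation:
Step 1: on WHITE (7,10): turn R to W, flip to black, move to (7,9). |black|=3
Step 2: on WHITE (7,9): turn R to N, flip to black, move to (6,9). |black|=4
Step 3: on BLACK (6,9): turn L to W, flip to white, move to (6,8). |black|=3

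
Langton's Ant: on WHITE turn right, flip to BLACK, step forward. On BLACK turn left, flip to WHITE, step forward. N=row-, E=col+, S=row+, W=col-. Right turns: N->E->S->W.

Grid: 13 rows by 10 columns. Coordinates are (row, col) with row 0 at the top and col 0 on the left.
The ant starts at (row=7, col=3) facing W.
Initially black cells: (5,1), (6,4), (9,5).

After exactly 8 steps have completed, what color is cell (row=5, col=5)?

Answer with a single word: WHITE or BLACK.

Step 1: on WHITE (7,3): turn R to N, flip to black, move to (6,3). |black|=4
Step 2: on WHITE (6,3): turn R to E, flip to black, move to (6,4). |black|=5
Step 3: on BLACK (6,4): turn L to N, flip to white, move to (5,4). |black|=4
Step 4: on WHITE (5,4): turn R to E, flip to black, move to (5,5). |black|=5
Step 5: on WHITE (5,5): turn R to S, flip to black, move to (6,5). |black|=6
Step 6: on WHITE (6,5): turn R to W, flip to black, move to (6,4). |black|=7
Step 7: on WHITE (6,4): turn R to N, flip to black, move to (5,4). |black|=8
Step 8: on BLACK (5,4): turn L to W, flip to white, move to (5,3). |black|=7

Answer: BLACK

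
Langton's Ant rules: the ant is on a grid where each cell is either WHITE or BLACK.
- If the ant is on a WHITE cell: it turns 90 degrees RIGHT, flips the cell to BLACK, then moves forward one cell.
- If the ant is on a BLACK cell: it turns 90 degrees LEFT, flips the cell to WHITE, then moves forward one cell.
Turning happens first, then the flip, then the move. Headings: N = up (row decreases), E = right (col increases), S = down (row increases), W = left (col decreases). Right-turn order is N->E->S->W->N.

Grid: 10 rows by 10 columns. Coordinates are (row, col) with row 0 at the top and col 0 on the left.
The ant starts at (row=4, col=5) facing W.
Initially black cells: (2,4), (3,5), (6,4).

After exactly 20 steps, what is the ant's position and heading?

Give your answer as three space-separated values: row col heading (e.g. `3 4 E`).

Step 1: on WHITE (4,5): turn R to N, flip to black, move to (3,5). |black|=4
Step 2: on BLACK (3,5): turn L to W, flip to white, move to (3,4). |black|=3
Step 3: on WHITE (3,4): turn R to N, flip to black, move to (2,4). |black|=4
Step 4: on BLACK (2,4): turn L to W, flip to white, move to (2,3). |black|=3
Step 5: on WHITE (2,3): turn R to N, flip to black, move to (1,3). |black|=4
Step 6: on WHITE (1,3): turn R to E, flip to black, move to (1,4). |black|=5
Step 7: on WHITE (1,4): turn R to S, flip to black, move to (2,4). |black|=6
Step 8: on WHITE (2,4): turn R to W, flip to black, move to (2,3). |black|=7
Step 9: on BLACK (2,3): turn L to S, flip to white, move to (3,3). |black|=6
Step 10: on WHITE (3,3): turn R to W, flip to black, move to (3,2). |black|=7
Step 11: on WHITE (3,2): turn R to N, flip to black, move to (2,2). |black|=8
Step 12: on WHITE (2,2): turn R to E, flip to black, move to (2,3). |black|=9
Step 13: on WHITE (2,3): turn R to S, flip to black, move to (3,3). |black|=10
Step 14: on BLACK (3,3): turn L to E, flip to white, move to (3,4). |black|=9
Step 15: on BLACK (3,4): turn L to N, flip to white, move to (2,4). |black|=8
Step 16: on BLACK (2,4): turn L to W, flip to white, move to (2,3). |black|=7
Step 17: on BLACK (2,3): turn L to S, flip to white, move to (3,3). |black|=6
Step 18: on WHITE (3,3): turn R to W, flip to black, move to (3,2). |black|=7
Step 19: on BLACK (3,2): turn L to S, flip to white, move to (4,2). |black|=6
Step 20: on WHITE (4,2): turn R to W, flip to black, move to (4,1). |black|=7

Answer: 4 1 W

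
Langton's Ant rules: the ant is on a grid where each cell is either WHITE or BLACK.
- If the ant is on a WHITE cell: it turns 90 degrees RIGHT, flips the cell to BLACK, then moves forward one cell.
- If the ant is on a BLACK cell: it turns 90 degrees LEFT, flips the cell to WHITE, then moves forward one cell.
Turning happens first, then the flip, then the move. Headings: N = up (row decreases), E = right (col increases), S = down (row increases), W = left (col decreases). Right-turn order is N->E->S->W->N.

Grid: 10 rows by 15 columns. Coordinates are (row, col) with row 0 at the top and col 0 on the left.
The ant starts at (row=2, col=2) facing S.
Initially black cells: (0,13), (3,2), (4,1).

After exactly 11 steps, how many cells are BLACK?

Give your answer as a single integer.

Step 1: on WHITE (2,2): turn R to W, flip to black, move to (2,1). |black|=4
Step 2: on WHITE (2,1): turn R to N, flip to black, move to (1,1). |black|=5
Step 3: on WHITE (1,1): turn R to E, flip to black, move to (1,2). |black|=6
Step 4: on WHITE (1,2): turn R to S, flip to black, move to (2,2). |black|=7
Step 5: on BLACK (2,2): turn L to E, flip to white, move to (2,3). |black|=6
Step 6: on WHITE (2,3): turn R to S, flip to black, move to (3,3). |black|=7
Step 7: on WHITE (3,3): turn R to W, flip to black, move to (3,2). |black|=8
Step 8: on BLACK (3,2): turn L to S, flip to white, move to (4,2). |black|=7
Step 9: on WHITE (4,2): turn R to W, flip to black, move to (4,1). |black|=8
Step 10: on BLACK (4,1): turn L to S, flip to white, move to (5,1). |black|=7
Step 11: on WHITE (5,1): turn R to W, flip to black, move to (5,0). |black|=8

Answer: 8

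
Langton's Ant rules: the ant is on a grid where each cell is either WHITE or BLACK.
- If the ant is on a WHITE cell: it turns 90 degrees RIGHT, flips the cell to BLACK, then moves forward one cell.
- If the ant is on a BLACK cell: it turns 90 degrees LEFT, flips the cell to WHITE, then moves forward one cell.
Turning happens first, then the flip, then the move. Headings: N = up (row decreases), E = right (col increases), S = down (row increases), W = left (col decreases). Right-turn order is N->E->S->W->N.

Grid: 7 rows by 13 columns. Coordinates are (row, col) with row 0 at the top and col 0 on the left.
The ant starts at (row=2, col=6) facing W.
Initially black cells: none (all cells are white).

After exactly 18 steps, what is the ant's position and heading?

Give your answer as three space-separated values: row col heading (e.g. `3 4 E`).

Answer: 3 7 E

Derivation:
Step 1: on WHITE (2,6): turn R to N, flip to black, move to (1,6). |black|=1
Step 2: on WHITE (1,6): turn R to E, flip to black, move to (1,7). |black|=2
Step 3: on WHITE (1,7): turn R to S, flip to black, move to (2,7). |black|=3
Step 4: on WHITE (2,7): turn R to W, flip to black, move to (2,6). |black|=4
Step 5: on BLACK (2,6): turn L to S, flip to white, move to (3,6). |black|=3
Step 6: on WHITE (3,6): turn R to W, flip to black, move to (3,5). |black|=4
Step 7: on WHITE (3,5): turn R to N, flip to black, move to (2,5). |black|=5
Step 8: on WHITE (2,5): turn R to E, flip to black, move to (2,6). |black|=6
Step 9: on WHITE (2,6): turn R to S, flip to black, move to (3,6). |black|=7
Step 10: on BLACK (3,6): turn L to E, flip to white, move to (3,7). |black|=6
Step 11: on WHITE (3,7): turn R to S, flip to black, move to (4,7). |black|=7
Step 12: on WHITE (4,7): turn R to W, flip to black, move to (4,6). |black|=8
Step 13: on WHITE (4,6): turn R to N, flip to black, move to (3,6). |black|=9
Step 14: on WHITE (3,6): turn R to E, flip to black, move to (3,7). |black|=10
Step 15: on BLACK (3,7): turn L to N, flip to white, move to (2,7). |black|=9
Step 16: on BLACK (2,7): turn L to W, flip to white, move to (2,6). |black|=8
Step 17: on BLACK (2,6): turn L to S, flip to white, move to (3,6). |black|=7
Step 18: on BLACK (3,6): turn L to E, flip to white, move to (3,7). |black|=6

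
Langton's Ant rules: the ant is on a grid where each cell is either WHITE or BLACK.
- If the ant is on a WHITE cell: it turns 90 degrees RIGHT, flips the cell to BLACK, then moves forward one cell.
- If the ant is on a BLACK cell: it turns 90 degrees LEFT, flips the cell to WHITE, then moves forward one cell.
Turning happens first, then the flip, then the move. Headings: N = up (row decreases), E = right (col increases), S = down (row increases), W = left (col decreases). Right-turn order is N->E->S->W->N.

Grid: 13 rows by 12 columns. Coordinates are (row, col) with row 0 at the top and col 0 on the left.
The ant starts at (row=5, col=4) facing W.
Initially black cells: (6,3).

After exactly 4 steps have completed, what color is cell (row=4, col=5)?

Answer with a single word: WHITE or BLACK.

Answer: BLACK

Derivation:
Step 1: on WHITE (5,4): turn R to N, flip to black, move to (4,4). |black|=2
Step 2: on WHITE (4,4): turn R to E, flip to black, move to (4,5). |black|=3
Step 3: on WHITE (4,5): turn R to S, flip to black, move to (5,5). |black|=4
Step 4: on WHITE (5,5): turn R to W, flip to black, move to (5,4). |black|=5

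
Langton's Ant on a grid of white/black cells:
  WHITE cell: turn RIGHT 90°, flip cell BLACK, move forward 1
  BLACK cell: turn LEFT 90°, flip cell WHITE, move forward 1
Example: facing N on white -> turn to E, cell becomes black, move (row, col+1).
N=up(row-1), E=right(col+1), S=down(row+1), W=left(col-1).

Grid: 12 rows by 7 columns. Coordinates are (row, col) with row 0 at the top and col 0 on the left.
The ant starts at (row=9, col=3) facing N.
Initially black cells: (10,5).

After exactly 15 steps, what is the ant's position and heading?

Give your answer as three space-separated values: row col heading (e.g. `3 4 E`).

Step 1: on WHITE (9,3): turn R to E, flip to black, move to (9,4). |black|=2
Step 2: on WHITE (9,4): turn R to S, flip to black, move to (10,4). |black|=3
Step 3: on WHITE (10,4): turn R to W, flip to black, move to (10,3). |black|=4
Step 4: on WHITE (10,3): turn R to N, flip to black, move to (9,3). |black|=5
Step 5: on BLACK (9,3): turn L to W, flip to white, move to (9,2). |black|=4
Step 6: on WHITE (9,2): turn R to N, flip to black, move to (8,2). |black|=5
Step 7: on WHITE (8,2): turn R to E, flip to black, move to (8,3). |black|=6
Step 8: on WHITE (8,3): turn R to S, flip to black, move to (9,3). |black|=7
Step 9: on WHITE (9,3): turn R to W, flip to black, move to (9,2). |black|=8
Step 10: on BLACK (9,2): turn L to S, flip to white, move to (10,2). |black|=7
Step 11: on WHITE (10,2): turn R to W, flip to black, move to (10,1). |black|=8
Step 12: on WHITE (10,1): turn R to N, flip to black, move to (9,1). |black|=9
Step 13: on WHITE (9,1): turn R to E, flip to black, move to (9,2). |black|=10
Step 14: on WHITE (9,2): turn R to S, flip to black, move to (10,2). |black|=11
Step 15: on BLACK (10,2): turn L to E, flip to white, move to (10,3). |black|=10

Answer: 10 3 E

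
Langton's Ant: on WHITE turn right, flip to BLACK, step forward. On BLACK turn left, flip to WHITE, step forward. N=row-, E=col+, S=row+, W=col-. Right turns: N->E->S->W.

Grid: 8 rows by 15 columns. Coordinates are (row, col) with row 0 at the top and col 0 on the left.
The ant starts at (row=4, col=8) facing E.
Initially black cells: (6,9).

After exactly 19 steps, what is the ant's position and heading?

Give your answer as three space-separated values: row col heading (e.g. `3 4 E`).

Step 1: on WHITE (4,8): turn R to S, flip to black, move to (5,8). |black|=2
Step 2: on WHITE (5,8): turn R to W, flip to black, move to (5,7). |black|=3
Step 3: on WHITE (5,7): turn R to N, flip to black, move to (4,7). |black|=4
Step 4: on WHITE (4,7): turn R to E, flip to black, move to (4,8). |black|=5
Step 5: on BLACK (4,8): turn L to N, flip to white, move to (3,8). |black|=4
Step 6: on WHITE (3,8): turn R to E, flip to black, move to (3,9). |black|=5
Step 7: on WHITE (3,9): turn R to S, flip to black, move to (4,9). |black|=6
Step 8: on WHITE (4,9): turn R to W, flip to black, move to (4,8). |black|=7
Step 9: on WHITE (4,8): turn R to N, flip to black, move to (3,8). |black|=8
Step 10: on BLACK (3,8): turn L to W, flip to white, move to (3,7). |black|=7
Step 11: on WHITE (3,7): turn R to N, flip to black, move to (2,7). |black|=8
Step 12: on WHITE (2,7): turn R to E, flip to black, move to (2,8). |black|=9
Step 13: on WHITE (2,8): turn R to S, flip to black, move to (3,8). |black|=10
Step 14: on WHITE (3,8): turn R to W, flip to black, move to (3,7). |black|=11
Step 15: on BLACK (3,7): turn L to S, flip to white, move to (4,7). |black|=10
Step 16: on BLACK (4,7): turn L to E, flip to white, move to (4,8). |black|=9
Step 17: on BLACK (4,8): turn L to N, flip to white, move to (3,8). |black|=8
Step 18: on BLACK (3,8): turn L to W, flip to white, move to (3,7). |black|=7
Step 19: on WHITE (3,7): turn R to N, flip to black, move to (2,7). |black|=8

Answer: 2 7 N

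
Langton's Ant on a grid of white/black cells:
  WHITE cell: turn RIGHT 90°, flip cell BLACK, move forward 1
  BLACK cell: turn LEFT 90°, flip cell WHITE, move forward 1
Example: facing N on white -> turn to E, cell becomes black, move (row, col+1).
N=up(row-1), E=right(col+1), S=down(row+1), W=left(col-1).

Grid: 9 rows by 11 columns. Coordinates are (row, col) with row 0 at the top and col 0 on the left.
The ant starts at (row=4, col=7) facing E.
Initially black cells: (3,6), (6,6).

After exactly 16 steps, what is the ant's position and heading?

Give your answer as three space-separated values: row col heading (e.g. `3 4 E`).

Step 1: on WHITE (4,7): turn R to S, flip to black, move to (5,7). |black|=3
Step 2: on WHITE (5,7): turn R to W, flip to black, move to (5,6). |black|=4
Step 3: on WHITE (5,6): turn R to N, flip to black, move to (4,6). |black|=5
Step 4: on WHITE (4,6): turn R to E, flip to black, move to (4,7). |black|=6
Step 5: on BLACK (4,7): turn L to N, flip to white, move to (3,7). |black|=5
Step 6: on WHITE (3,7): turn R to E, flip to black, move to (3,8). |black|=6
Step 7: on WHITE (3,8): turn R to S, flip to black, move to (4,8). |black|=7
Step 8: on WHITE (4,8): turn R to W, flip to black, move to (4,7). |black|=8
Step 9: on WHITE (4,7): turn R to N, flip to black, move to (3,7). |black|=9
Step 10: on BLACK (3,7): turn L to W, flip to white, move to (3,6). |black|=8
Step 11: on BLACK (3,6): turn L to S, flip to white, move to (4,6). |black|=7
Step 12: on BLACK (4,6): turn L to E, flip to white, move to (4,7). |black|=6
Step 13: on BLACK (4,7): turn L to N, flip to white, move to (3,7). |black|=5
Step 14: on WHITE (3,7): turn R to E, flip to black, move to (3,8). |black|=6
Step 15: on BLACK (3,8): turn L to N, flip to white, move to (2,8). |black|=5
Step 16: on WHITE (2,8): turn R to E, flip to black, move to (2,9). |black|=6

Answer: 2 9 E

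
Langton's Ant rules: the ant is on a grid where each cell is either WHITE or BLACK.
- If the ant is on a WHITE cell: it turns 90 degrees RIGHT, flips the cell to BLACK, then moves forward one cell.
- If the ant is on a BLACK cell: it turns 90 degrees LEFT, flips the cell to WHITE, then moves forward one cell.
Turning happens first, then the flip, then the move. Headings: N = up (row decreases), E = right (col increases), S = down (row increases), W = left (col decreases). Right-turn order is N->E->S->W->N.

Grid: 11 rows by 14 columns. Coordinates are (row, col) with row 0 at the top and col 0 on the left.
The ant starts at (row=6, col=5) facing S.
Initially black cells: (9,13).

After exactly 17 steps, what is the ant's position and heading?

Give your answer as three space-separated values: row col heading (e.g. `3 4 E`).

Answer: 6 6 E

Derivation:
Step 1: on WHITE (6,5): turn R to W, flip to black, move to (6,4). |black|=2
Step 2: on WHITE (6,4): turn R to N, flip to black, move to (5,4). |black|=3
Step 3: on WHITE (5,4): turn R to E, flip to black, move to (5,5). |black|=4
Step 4: on WHITE (5,5): turn R to S, flip to black, move to (6,5). |black|=5
Step 5: on BLACK (6,5): turn L to E, flip to white, move to (6,6). |black|=4
Step 6: on WHITE (6,6): turn R to S, flip to black, move to (7,6). |black|=5
Step 7: on WHITE (7,6): turn R to W, flip to black, move to (7,5). |black|=6
Step 8: on WHITE (7,5): turn R to N, flip to black, move to (6,5). |black|=7
Step 9: on WHITE (6,5): turn R to E, flip to black, move to (6,6). |black|=8
Step 10: on BLACK (6,6): turn L to N, flip to white, move to (5,6). |black|=7
Step 11: on WHITE (5,6): turn R to E, flip to black, move to (5,7). |black|=8
Step 12: on WHITE (5,7): turn R to S, flip to black, move to (6,7). |black|=9
Step 13: on WHITE (6,7): turn R to W, flip to black, move to (6,6). |black|=10
Step 14: on WHITE (6,6): turn R to N, flip to black, move to (5,6). |black|=11
Step 15: on BLACK (5,6): turn L to W, flip to white, move to (5,5). |black|=10
Step 16: on BLACK (5,5): turn L to S, flip to white, move to (6,5). |black|=9
Step 17: on BLACK (6,5): turn L to E, flip to white, move to (6,6). |black|=8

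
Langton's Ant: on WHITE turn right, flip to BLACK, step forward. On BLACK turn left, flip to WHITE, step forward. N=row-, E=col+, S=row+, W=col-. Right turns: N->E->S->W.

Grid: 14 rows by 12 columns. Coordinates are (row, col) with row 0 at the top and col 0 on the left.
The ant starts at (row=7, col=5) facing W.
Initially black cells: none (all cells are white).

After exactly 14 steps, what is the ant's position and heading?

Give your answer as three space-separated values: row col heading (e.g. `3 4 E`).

Answer: 8 6 E

Derivation:
Step 1: on WHITE (7,5): turn R to N, flip to black, move to (6,5). |black|=1
Step 2: on WHITE (6,5): turn R to E, flip to black, move to (6,6). |black|=2
Step 3: on WHITE (6,6): turn R to S, flip to black, move to (7,6). |black|=3
Step 4: on WHITE (7,6): turn R to W, flip to black, move to (7,5). |black|=4
Step 5: on BLACK (7,5): turn L to S, flip to white, move to (8,5). |black|=3
Step 6: on WHITE (8,5): turn R to W, flip to black, move to (8,4). |black|=4
Step 7: on WHITE (8,4): turn R to N, flip to black, move to (7,4). |black|=5
Step 8: on WHITE (7,4): turn R to E, flip to black, move to (7,5). |black|=6
Step 9: on WHITE (7,5): turn R to S, flip to black, move to (8,5). |black|=7
Step 10: on BLACK (8,5): turn L to E, flip to white, move to (8,6). |black|=6
Step 11: on WHITE (8,6): turn R to S, flip to black, move to (9,6). |black|=7
Step 12: on WHITE (9,6): turn R to W, flip to black, move to (9,5). |black|=8
Step 13: on WHITE (9,5): turn R to N, flip to black, move to (8,5). |black|=9
Step 14: on WHITE (8,5): turn R to E, flip to black, move to (8,6). |black|=10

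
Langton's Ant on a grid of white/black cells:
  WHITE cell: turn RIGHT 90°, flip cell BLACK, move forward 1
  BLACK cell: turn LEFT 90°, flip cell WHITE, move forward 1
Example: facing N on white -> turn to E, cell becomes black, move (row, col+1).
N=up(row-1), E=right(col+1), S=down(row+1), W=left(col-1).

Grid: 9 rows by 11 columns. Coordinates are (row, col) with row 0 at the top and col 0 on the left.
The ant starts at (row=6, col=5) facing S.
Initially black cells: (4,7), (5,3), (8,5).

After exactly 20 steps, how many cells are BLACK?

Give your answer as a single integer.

Answer: 9

Derivation:
Step 1: on WHITE (6,5): turn R to W, flip to black, move to (6,4). |black|=4
Step 2: on WHITE (6,4): turn R to N, flip to black, move to (5,4). |black|=5
Step 3: on WHITE (5,4): turn R to E, flip to black, move to (5,5). |black|=6
Step 4: on WHITE (5,5): turn R to S, flip to black, move to (6,5). |black|=7
Step 5: on BLACK (6,5): turn L to E, flip to white, move to (6,6). |black|=6
Step 6: on WHITE (6,6): turn R to S, flip to black, move to (7,6). |black|=7
Step 7: on WHITE (7,6): turn R to W, flip to black, move to (7,5). |black|=8
Step 8: on WHITE (7,5): turn R to N, flip to black, move to (6,5). |black|=9
Step 9: on WHITE (6,5): turn R to E, flip to black, move to (6,6). |black|=10
Step 10: on BLACK (6,6): turn L to N, flip to white, move to (5,6). |black|=9
Step 11: on WHITE (5,6): turn R to E, flip to black, move to (5,7). |black|=10
Step 12: on WHITE (5,7): turn R to S, flip to black, move to (6,7). |black|=11
Step 13: on WHITE (6,7): turn R to W, flip to black, move to (6,6). |black|=12
Step 14: on WHITE (6,6): turn R to N, flip to black, move to (5,6). |black|=13
Step 15: on BLACK (5,6): turn L to W, flip to white, move to (5,5). |black|=12
Step 16: on BLACK (5,5): turn L to S, flip to white, move to (6,5). |black|=11
Step 17: on BLACK (6,5): turn L to E, flip to white, move to (6,6). |black|=10
Step 18: on BLACK (6,6): turn L to N, flip to white, move to (5,6). |black|=9
Step 19: on WHITE (5,6): turn R to E, flip to black, move to (5,7). |black|=10
Step 20: on BLACK (5,7): turn L to N, flip to white, move to (4,7). |black|=9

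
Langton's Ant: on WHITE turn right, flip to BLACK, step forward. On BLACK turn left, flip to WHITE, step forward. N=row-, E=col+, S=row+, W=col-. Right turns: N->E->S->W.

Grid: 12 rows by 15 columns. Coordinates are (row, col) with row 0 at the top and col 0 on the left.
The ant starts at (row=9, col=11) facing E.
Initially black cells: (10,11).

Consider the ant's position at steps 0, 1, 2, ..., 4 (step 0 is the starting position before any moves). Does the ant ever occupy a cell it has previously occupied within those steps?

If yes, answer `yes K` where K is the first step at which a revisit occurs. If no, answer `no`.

Answer: no

Derivation:
Step 1: on WHITE (9,11): turn R to S, flip to black, move to (10,11). |black|=2 — new cell
Step 2: on BLACK (10,11): turn L to E, flip to white, move to (10,12). |black|=1 — new cell
Step 3: on WHITE (10,12): turn R to S, flip to black, move to (11,12). |black|=2 — new cell
Step 4: on WHITE (11,12): turn R to W, flip to black, move to (11,11). |black|=3 — new cell
No revisit within 4 steps.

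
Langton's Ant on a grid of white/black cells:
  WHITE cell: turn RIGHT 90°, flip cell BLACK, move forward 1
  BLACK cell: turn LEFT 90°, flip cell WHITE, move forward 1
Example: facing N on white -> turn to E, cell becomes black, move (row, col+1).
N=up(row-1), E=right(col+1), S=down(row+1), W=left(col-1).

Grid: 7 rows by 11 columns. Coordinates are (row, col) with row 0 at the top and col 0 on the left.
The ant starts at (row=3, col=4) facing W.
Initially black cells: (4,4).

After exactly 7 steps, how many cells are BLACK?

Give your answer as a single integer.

Answer: 4

Derivation:
Step 1: on WHITE (3,4): turn R to N, flip to black, move to (2,4). |black|=2
Step 2: on WHITE (2,4): turn R to E, flip to black, move to (2,5). |black|=3
Step 3: on WHITE (2,5): turn R to S, flip to black, move to (3,5). |black|=4
Step 4: on WHITE (3,5): turn R to W, flip to black, move to (3,4). |black|=5
Step 5: on BLACK (3,4): turn L to S, flip to white, move to (4,4). |black|=4
Step 6: on BLACK (4,4): turn L to E, flip to white, move to (4,5). |black|=3
Step 7: on WHITE (4,5): turn R to S, flip to black, move to (5,5). |black|=4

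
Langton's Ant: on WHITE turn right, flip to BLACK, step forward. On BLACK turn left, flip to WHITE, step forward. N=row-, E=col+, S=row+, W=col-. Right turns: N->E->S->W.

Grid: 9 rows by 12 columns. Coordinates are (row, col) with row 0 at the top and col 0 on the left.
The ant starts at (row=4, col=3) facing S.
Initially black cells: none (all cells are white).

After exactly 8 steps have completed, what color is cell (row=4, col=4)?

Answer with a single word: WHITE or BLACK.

Answer: BLACK

Derivation:
Step 1: on WHITE (4,3): turn R to W, flip to black, move to (4,2). |black|=1
Step 2: on WHITE (4,2): turn R to N, flip to black, move to (3,2). |black|=2
Step 3: on WHITE (3,2): turn R to E, flip to black, move to (3,3). |black|=3
Step 4: on WHITE (3,3): turn R to S, flip to black, move to (4,3). |black|=4
Step 5: on BLACK (4,3): turn L to E, flip to white, move to (4,4). |black|=3
Step 6: on WHITE (4,4): turn R to S, flip to black, move to (5,4). |black|=4
Step 7: on WHITE (5,4): turn R to W, flip to black, move to (5,3). |black|=5
Step 8: on WHITE (5,3): turn R to N, flip to black, move to (4,3). |black|=6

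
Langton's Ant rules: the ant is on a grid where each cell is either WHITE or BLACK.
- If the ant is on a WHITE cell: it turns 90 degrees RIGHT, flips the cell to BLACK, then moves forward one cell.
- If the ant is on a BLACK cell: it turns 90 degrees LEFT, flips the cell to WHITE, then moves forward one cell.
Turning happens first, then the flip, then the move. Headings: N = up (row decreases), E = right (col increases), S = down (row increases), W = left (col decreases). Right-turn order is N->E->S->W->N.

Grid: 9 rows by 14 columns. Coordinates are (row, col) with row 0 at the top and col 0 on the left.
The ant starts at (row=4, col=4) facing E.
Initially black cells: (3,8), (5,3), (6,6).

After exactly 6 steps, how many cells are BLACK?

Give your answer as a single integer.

Answer: 7

Derivation:
Step 1: on WHITE (4,4): turn R to S, flip to black, move to (5,4). |black|=4
Step 2: on WHITE (5,4): turn R to W, flip to black, move to (5,3). |black|=5
Step 3: on BLACK (5,3): turn L to S, flip to white, move to (6,3). |black|=4
Step 4: on WHITE (6,3): turn R to W, flip to black, move to (6,2). |black|=5
Step 5: on WHITE (6,2): turn R to N, flip to black, move to (5,2). |black|=6
Step 6: on WHITE (5,2): turn R to E, flip to black, move to (5,3). |black|=7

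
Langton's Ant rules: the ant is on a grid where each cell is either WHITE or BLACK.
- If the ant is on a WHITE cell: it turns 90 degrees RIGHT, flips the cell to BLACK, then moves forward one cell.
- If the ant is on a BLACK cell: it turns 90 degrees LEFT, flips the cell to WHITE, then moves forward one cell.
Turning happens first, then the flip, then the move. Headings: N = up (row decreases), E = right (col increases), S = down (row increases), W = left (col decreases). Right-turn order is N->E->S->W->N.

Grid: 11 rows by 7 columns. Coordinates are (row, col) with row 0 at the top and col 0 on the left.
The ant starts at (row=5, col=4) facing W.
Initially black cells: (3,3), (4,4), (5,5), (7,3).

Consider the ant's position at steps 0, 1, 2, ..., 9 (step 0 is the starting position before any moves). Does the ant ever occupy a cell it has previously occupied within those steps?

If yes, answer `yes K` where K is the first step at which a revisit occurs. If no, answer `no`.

Step 1: on WHITE (5,4): turn R to N, flip to black, move to (4,4). |black|=5 — new cell
Step 2: on BLACK (4,4): turn L to W, flip to white, move to (4,3). |black|=4 — new cell
Step 3: on WHITE (4,3): turn R to N, flip to black, move to (3,3). |black|=5 — new cell
Step 4: on BLACK (3,3): turn L to W, flip to white, move to (3,2). |black|=4 — new cell
Step 5: on WHITE (3,2): turn R to N, flip to black, move to (2,2). |black|=5 — new cell
Step 6: on WHITE (2,2): turn R to E, flip to black, move to (2,3). |black|=6 — new cell
Step 7: on WHITE (2,3): turn R to S, flip to black, move to (3,3). |black|=7 — REVISIT

Answer: yes 7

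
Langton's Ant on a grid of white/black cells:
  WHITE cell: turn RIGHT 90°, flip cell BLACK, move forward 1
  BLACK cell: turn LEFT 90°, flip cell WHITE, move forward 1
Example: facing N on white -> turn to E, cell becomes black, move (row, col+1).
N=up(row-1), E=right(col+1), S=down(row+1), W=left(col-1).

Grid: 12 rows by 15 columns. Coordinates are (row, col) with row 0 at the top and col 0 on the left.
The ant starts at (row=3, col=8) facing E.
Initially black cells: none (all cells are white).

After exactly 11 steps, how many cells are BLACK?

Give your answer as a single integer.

Answer: 7

Derivation:
Step 1: on WHITE (3,8): turn R to S, flip to black, move to (4,8). |black|=1
Step 2: on WHITE (4,8): turn R to W, flip to black, move to (4,7). |black|=2
Step 3: on WHITE (4,7): turn R to N, flip to black, move to (3,7). |black|=3
Step 4: on WHITE (3,7): turn R to E, flip to black, move to (3,8). |black|=4
Step 5: on BLACK (3,8): turn L to N, flip to white, move to (2,8). |black|=3
Step 6: on WHITE (2,8): turn R to E, flip to black, move to (2,9). |black|=4
Step 7: on WHITE (2,9): turn R to S, flip to black, move to (3,9). |black|=5
Step 8: on WHITE (3,9): turn R to W, flip to black, move to (3,8). |black|=6
Step 9: on WHITE (3,8): turn R to N, flip to black, move to (2,8). |black|=7
Step 10: on BLACK (2,8): turn L to W, flip to white, move to (2,7). |black|=6
Step 11: on WHITE (2,7): turn R to N, flip to black, move to (1,7). |black|=7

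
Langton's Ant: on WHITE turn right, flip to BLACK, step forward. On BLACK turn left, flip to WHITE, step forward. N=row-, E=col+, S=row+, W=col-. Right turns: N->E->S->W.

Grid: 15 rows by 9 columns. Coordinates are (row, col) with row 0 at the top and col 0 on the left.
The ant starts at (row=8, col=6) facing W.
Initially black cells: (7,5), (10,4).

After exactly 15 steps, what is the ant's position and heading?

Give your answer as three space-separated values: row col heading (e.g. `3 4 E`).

Answer: 8 7 N

Derivation:
Step 1: on WHITE (8,6): turn R to N, flip to black, move to (7,6). |black|=3
Step 2: on WHITE (7,6): turn R to E, flip to black, move to (7,7). |black|=4
Step 3: on WHITE (7,7): turn R to S, flip to black, move to (8,7). |black|=5
Step 4: on WHITE (8,7): turn R to W, flip to black, move to (8,6). |black|=6
Step 5: on BLACK (8,6): turn L to S, flip to white, move to (9,6). |black|=5
Step 6: on WHITE (9,6): turn R to W, flip to black, move to (9,5). |black|=6
Step 7: on WHITE (9,5): turn R to N, flip to black, move to (8,5). |black|=7
Step 8: on WHITE (8,5): turn R to E, flip to black, move to (8,6). |black|=8
Step 9: on WHITE (8,6): turn R to S, flip to black, move to (9,6). |black|=9
Step 10: on BLACK (9,6): turn L to E, flip to white, move to (9,7). |black|=8
Step 11: on WHITE (9,7): turn R to S, flip to black, move to (10,7). |black|=9
Step 12: on WHITE (10,7): turn R to W, flip to black, move to (10,6). |black|=10
Step 13: on WHITE (10,6): turn R to N, flip to black, move to (9,6). |black|=11
Step 14: on WHITE (9,6): turn R to E, flip to black, move to (9,7). |black|=12
Step 15: on BLACK (9,7): turn L to N, flip to white, move to (8,7). |black|=11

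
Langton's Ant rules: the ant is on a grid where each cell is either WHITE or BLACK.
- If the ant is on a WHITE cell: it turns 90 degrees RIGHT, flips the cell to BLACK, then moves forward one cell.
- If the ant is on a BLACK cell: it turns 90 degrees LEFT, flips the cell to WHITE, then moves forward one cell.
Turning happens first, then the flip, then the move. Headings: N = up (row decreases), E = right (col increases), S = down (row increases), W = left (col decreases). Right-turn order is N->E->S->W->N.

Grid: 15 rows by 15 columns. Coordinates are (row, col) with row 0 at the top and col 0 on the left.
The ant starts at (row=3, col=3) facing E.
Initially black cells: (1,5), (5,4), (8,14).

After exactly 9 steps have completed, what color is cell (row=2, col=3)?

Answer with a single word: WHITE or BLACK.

Step 1: on WHITE (3,3): turn R to S, flip to black, move to (4,3). |black|=4
Step 2: on WHITE (4,3): turn R to W, flip to black, move to (4,2). |black|=5
Step 3: on WHITE (4,2): turn R to N, flip to black, move to (3,2). |black|=6
Step 4: on WHITE (3,2): turn R to E, flip to black, move to (3,3). |black|=7
Step 5: on BLACK (3,3): turn L to N, flip to white, move to (2,3). |black|=6
Step 6: on WHITE (2,3): turn R to E, flip to black, move to (2,4). |black|=7
Step 7: on WHITE (2,4): turn R to S, flip to black, move to (3,4). |black|=8
Step 8: on WHITE (3,4): turn R to W, flip to black, move to (3,3). |black|=9
Step 9: on WHITE (3,3): turn R to N, flip to black, move to (2,3). |black|=10

Answer: BLACK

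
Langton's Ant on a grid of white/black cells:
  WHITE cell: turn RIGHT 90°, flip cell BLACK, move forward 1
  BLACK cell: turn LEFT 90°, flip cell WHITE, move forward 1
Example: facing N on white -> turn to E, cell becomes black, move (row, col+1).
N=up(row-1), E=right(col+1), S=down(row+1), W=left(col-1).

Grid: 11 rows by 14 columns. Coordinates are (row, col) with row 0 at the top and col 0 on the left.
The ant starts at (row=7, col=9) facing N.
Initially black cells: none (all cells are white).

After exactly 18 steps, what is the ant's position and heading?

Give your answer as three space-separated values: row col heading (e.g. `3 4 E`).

Answer: 8 8 S

Derivation:
Step 1: on WHITE (7,9): turn R to E, flip to black, move to (7,10). |black|=1
Step 2: on WHITE (7,10): turn R to S, flip to black, move to (8,10). |black|=2
Step 3: on WHITE (8,10): turn R to W, flip to black, move to (8,9). |black|=3
Step 4: on WHITE (8,9): turn R to N, flip to black, move to (7,9). |black|=4
Step 5: on BLACK (7,9): turn L to W, flip to white, move to (7,8). |black|=3
Step 6: on WHITE (7,8): turn R to N, flip to black, move to (6,8). |black|=4
Step 7: on WHITE (6,8): turn R to E, flip to black, move to (6,9). |black|=5
Step 8: on WHITE (6,9): turn R to S, flip to black, move to (7,9). |black|=6
Step 9: on WHITE (7,9): turn R to W, flip to black, move to (7,8). |black|=7
Step 10: on BLACK (7,8): turn L to S, flip to white, move to (8,8). |black|=6
Step 11: on WHITE (8,8): turn R to W, flip to black, move to (8,7). |black|=7
Step 12: on WHITE (8,7): turn R to N, flip to black, move to (7,7). |black|=8
Step 13: on WHITE (7,7): turn R to E, flip to black, move to (7,8). |black|=9
Step 14: on WHITE (7,8): turn R to S, flip to black, move to (8,8). |black|=10
Step 15: on BLACK (8,8): turn L to E, flip to white, move to (8,9). |black|=9
Step 16: on BLACK (8,9): turn L to N, flip to white, move to (7,9). |black|=8
Step 17: on BLACK (7,9): turn L to W, flip to white, move to (7,8). |black|=7
Step 18: on BLACK (7,8): turn L to S, flip to white, move to (8,8). |black|=6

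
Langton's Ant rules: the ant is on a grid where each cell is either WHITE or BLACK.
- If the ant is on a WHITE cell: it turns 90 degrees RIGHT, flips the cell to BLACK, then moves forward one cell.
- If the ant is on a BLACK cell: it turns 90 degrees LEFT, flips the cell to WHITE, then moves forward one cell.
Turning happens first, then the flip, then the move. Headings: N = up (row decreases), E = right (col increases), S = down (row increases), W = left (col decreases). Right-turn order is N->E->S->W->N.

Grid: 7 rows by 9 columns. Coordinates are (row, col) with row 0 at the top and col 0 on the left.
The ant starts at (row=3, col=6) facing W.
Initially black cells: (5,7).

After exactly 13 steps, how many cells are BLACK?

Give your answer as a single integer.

Step 1: on WHITE (3,6): turn R to N, flip to black, move to (2,6). |black|=2
Step 2: on WHITE (2,6): turn R to E, flip to black, move to (2,7). |black|=3
Step 3: on WHITE (2,7): turn R to S, flip to black, move to (3,7). |black|=4
Step 4: on WHITE (3,7): turn R to W, flip to black, move to (3,6). |black|=5
Step 5: on BLACK (3,6): turn L to S, flip to white, move to (4,6). |black|=4
Step 6: on WHITE (4,6): turn R to W, flip to black, move to (4,5). |black|=5
Step 7: on WHITE (4,5): turn R to N, flip to black, move to (3,5). |black|=6
Step 8: on WHITE (3,5): turn R to E, flip to black, move to (3,6). |black|=7
Step 9: on WHITE (3,6): turn R to S, flip to black, move to (4,6). |black|=8
Step 10: on BLACK (4,6): turn L to E, flip to white, move to (4,7). |black|=7
Step 11: on WHITE (4,7): turn R to S, flip to black, move to (5,7). |black|=8
Step 12: on BLACK (5,7): turn L to E, flip to white, move to (5,8). |black|=7
Step 13: on WHITE (5,8): turn R to S, flip to black, move to (6,8). |black|=8

Answer: 8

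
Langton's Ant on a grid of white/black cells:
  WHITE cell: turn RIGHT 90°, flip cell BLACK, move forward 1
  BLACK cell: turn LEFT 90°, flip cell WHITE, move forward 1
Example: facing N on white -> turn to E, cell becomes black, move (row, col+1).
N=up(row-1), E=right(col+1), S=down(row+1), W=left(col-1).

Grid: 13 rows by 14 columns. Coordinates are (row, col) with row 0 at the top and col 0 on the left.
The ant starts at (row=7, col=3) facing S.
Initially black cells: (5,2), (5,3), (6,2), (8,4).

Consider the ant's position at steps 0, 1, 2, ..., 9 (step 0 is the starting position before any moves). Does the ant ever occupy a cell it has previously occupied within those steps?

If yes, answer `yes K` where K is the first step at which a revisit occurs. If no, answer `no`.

Step 1: on WHITE (7,3): turn R to W, flip to black, move to (7,2). |black|=5 — new cell
Step 2: on WHITE (7,2): turn R to N, flip to black, move to (6,2). |black|=6 — new cell
Step 3: on BLACK (6,2): turn L to W, flip to white, move to (6,1). |black|=5 — new cell
Step 4: on WHITE (6,1): turn R to N, flip to black, move to (5,1). |black|=6 — new cell
Step 5: on WHITE (5,1): turn R to E, flip to black, move to (5,2). |black|=7 — new cell
Step 6: on BLACK (5,2): turn L to N, flip to white, move to (4,2). |black|=6 — new cell
Step 7: on WHITE (4,2): turn R to E, flip to black, move to (4,3). |black|=7 — new cell
Step 8: on WHITE (4,3): turn R to S, flip to black, move to (5,3). |black|=8 — new cell
Step 9: on BLACK (5,3): turn L to E, flip to white, move to (5,4). |black|=7 — new cell
No revisit within 9 steps.

Answer: no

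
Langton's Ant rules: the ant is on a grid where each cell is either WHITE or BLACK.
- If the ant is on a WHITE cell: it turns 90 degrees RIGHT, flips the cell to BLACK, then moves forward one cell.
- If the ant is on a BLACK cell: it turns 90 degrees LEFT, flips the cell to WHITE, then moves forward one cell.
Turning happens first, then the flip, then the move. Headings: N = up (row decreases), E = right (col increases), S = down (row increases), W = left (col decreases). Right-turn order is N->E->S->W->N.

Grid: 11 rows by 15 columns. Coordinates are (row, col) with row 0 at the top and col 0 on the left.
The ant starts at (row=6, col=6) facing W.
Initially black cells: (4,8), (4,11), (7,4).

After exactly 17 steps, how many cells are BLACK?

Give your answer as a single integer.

Step 1: on WHITE (6,6): turn R to N, flip to black, move to (5,6). |black|=4
Step 2: on WHITE (5,6): turn R to E, flip to black, move to (5,7). |black|=5
Step 3: on WHITE (5,7): turn R to S, flip to black, move to (6,7). |black|=6
Step 4: on WHITE (6,7): turn R to W, flip to black, move to (6,6). |black|=7
Step 5: on BLACK (6,6): turn L to S, flip to white, move to (7,6). |black|=6
Step 6: on WHITE (7,6): turn R to W, flip to black, move to (7,5). |black|=7
Step 7: on WHITE (7,5): turn R to N, flip to black, move to (6,5). |black|=8
Step 8: on WHITE (6,5): turn R to E, flip to black, move to (6,6). |black|=9
Step 9: on WHITE (6,6): turn R to S, flip to black, move to (7,6). |black|=10
Step 10: on BLACK (7,6): turn L to E, flip to white, move to (7,7). |black|=9
Step 11: on WHITE (7,7): turn R to S, flip to black, move to (8,7). |black|=10
Step 12: on WHITE (8,7): turn R to W, flip to black, move to (8,6). |black|=11
Step 13: on WHITE (8,6): turn R to N, flip to black, move to (7,6). |black|=12
Step 14: on WHITE (7,6): turn R to E, flip to black, move to (7,7). |black|=13
Step 15: on BLACK (7,7): turn L to N, flip to white, move to (6,7). |black|=12
Step 16: on BLACK (6,7): turn L to W, flip to white, move to (6,6). |black|=11
Step 17: on BLACK (6,6): turn L to S, flip to white, move to (7,6). |black|=10

Answer: 10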